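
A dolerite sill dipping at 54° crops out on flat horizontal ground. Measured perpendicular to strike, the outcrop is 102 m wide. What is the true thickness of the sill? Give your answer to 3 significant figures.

82.5 m

True thickness t = w · sin(dip) = 102 × sin 54°
t = 102 × 0.8090 = 82.520 m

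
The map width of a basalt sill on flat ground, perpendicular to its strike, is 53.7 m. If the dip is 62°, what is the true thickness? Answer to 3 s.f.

47.4 m

True thickness t = w · sin(dip) = 53.7 × sin 62°
t = 53.7 × 0.8829 = 47.414 m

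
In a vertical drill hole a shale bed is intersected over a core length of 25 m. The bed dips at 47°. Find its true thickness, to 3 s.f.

True thickness t = h · cos(dip) = 25 × cos 47°
t = 25 × 0.6820 = 17.050 m

17.0 m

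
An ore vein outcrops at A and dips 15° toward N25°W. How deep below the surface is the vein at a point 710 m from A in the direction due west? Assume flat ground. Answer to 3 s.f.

80.4 m

The hole lies 65° from the dip direction, so the down-dip offset is 710 × cos 65° = 300.06 m.
Depth = down-dip offset × tan(dip) = 300.06 × tan 15° = 300.06 × 0.2679
Depth = 80.40 m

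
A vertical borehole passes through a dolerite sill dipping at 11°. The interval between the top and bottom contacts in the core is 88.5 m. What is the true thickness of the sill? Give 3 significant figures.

86.9 m

True thickness t = h · cos(dip) = 88.5 × cos 11°
t = 88.5 × 0.9816 = 86.874 m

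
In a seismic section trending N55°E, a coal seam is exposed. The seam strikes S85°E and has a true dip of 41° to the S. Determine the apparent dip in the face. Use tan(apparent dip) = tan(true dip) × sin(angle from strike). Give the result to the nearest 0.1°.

29.2°

Angle between strike (S85°E) and section (N55°E): β = 40°.
tan α = tan 41° × sin 40° = 0.8693 × 0.6428 = 0.5588
apparent dip = arctan 0.5588 = 29.20°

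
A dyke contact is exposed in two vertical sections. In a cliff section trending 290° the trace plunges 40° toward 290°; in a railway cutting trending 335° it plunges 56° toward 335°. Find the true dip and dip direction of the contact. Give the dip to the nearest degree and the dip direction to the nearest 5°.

Represent each trace as a vector plunging at its apparent dip toward its trend (east-north-up frame): v₁ = (-0.720, 0.262, -0.643), v₂ = (-0.236, 0.507, -0.829).
The plane normal is n = v₁ × v₂ ∝ (-0.109, 0.445, 0.303).
tan δ = √(n_x²+n_y²)/n_z = 0.458/0.303, so δ = 56.5°.
Dip direction = azimuth of (n_x, n_y) = atan2(-0.109, 0.445) = 346°.

true dip 57°, dip direction 345°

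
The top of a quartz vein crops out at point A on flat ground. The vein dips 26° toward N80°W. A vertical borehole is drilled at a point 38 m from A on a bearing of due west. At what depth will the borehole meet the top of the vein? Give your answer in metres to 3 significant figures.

18.3 m

The hole lies 10° from the dip direction, so the down-dip offset is 38 × cos 10° = 37.42 m.
Depth = down-dip offset × tan(dip) = 37.42 × tan 26° = 37.42 × 0.4877
Depth = 18.25 m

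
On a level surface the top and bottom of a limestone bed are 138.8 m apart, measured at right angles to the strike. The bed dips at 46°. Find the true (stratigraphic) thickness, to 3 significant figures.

True thickness t = w · sin(dip) = 138.8 × sin 46°
t = 138.8 × 0.7193 = 99.844 m

99.8 m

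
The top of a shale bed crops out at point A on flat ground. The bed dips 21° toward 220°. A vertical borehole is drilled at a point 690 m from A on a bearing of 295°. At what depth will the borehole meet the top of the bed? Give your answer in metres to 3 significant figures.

68.6 m

The hole lies 75° from the dip direction, so the down-dip offset is 690 × cos 75° = 178.59 m.
Depth = down-dip offset × tan(dip) = 178.59 × tan 21° = 178.59 × 0.3839
Depth = 68.55 m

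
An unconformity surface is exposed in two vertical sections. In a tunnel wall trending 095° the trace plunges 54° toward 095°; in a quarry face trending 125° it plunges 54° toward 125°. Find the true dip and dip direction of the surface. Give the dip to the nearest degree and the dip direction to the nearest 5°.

Represent each trace as a vector plunging at its apparent dip toward its trend (east-north-up frame): v₁ = (0.586, -0.051, -0.809), v₂ = (0.481, -0.337, -0.809).
n = v₁ × v₂ = (0.231, -0.084, 0.173) (taken with n_z > 0).
True dip = arccos(n_z / |n|) = arccos(0.5744) = 54.9°.
The horizontal component of n points toward azimuth atan2(n_x, n_y) = 110°, the dip direction.

true dip 55°, dip direction 110°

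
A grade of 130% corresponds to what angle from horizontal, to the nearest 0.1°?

tan θ = 130/100 = 1.3000
θ = arctan(1.3000) = 52.43°

52.4°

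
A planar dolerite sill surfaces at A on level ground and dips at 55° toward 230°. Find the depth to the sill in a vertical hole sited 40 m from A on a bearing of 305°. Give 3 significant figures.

14.8 m

The hole lies 75° from the dip direction, so the down-dip offset is 40 × cos 75° = 10.35 m.
Depth = down-dip offset × tan(dip) = 10.35 × tan 55° = 10.35 × 1.4281
Depth = 14.79 m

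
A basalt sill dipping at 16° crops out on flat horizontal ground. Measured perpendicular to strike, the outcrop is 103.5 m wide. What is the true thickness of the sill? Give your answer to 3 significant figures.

True thickness t = w · sin(dip) = 103.5 × sin 16°
t = 103.5 × 0.2756 = 28.528 m

28.5 m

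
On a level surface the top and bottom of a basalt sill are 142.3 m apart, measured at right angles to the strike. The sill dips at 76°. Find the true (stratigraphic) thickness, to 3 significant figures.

True thickness t = w · sin(dip) = 142.3 × sin 76°
t = 142.3 × 0.9703 = 138.073 m

138 m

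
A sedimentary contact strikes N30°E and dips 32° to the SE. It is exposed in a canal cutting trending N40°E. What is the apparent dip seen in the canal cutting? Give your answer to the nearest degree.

6°

The section lies 10° from the strike.
tan(apparent dip) = tan 32° · sin 10° = 0.1085
α = arctan(0.1085) = 6.19°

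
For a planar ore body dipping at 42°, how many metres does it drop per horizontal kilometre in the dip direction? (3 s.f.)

900 m

drop per km = 1000 × tan 42° = 1000 × 0.9004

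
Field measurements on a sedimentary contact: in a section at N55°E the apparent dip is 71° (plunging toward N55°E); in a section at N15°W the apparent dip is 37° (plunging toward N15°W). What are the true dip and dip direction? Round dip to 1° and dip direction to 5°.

Represent each trace as a vector plunging at its apparent dip toward its trend (east-north-up frame): v₁ = (0.267, 0.187, -0.946), v₂ = (-0.207, 0.771, -0.602).
n = v₁ × v₂ = (0.617, 0.356, 0.244) (taken with n_z > 0).
True dip = arccos(n_z / |n|) = arccos(0.3245) = 71.1°.
The horizontal component of n points toward azimuth atan2(n_x, n_y) = 60°, the dip direction.

true dip 71°, dip direction 060°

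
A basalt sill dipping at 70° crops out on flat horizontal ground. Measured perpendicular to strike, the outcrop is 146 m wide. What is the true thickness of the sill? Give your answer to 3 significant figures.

True thickness t = w · sin(dip) = 146 × sin 70°
t = 146 × 0.9397 = 137.195 m

137 m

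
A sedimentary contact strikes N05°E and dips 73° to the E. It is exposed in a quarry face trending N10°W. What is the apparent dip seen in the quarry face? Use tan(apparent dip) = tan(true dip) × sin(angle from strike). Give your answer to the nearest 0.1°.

40.2°

The strike is N05°E and the section trends N10°W; the acute angle between them is β = 15°.
tan(apparent dip) = tan 73° · sin 15° = 0.8466
apparent dip = arctan 0.8466 = 40.25°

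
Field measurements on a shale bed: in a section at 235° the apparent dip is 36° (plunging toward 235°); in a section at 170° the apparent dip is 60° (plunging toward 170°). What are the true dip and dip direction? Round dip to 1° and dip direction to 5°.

Each apparent-dip line lies in the plane. As unit vectors (x east, y north, z up), v₁ plunges 36°→235° and v₂ plunges 60°→170°.
Cross product v₁ × v₂ gives the pole to the plane: n ∝ (0.112, -0.625, 0.367).
True dip = arccos(n_z / |n|) = arccos(0.5000) = 60.0°.
The horizontal component of n points toward azimuth atan2(n_x, n_y) = 170°, the dip direction.

true dip 60°, dip direction 170°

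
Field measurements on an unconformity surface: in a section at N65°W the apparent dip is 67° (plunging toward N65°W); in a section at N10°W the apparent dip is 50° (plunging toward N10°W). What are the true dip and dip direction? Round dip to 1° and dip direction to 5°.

true dip 67°, dip direction 290°

Represent each trace as a vector plunging at its apparent dip toward its trend (east-north-up frame): v₁ = (-0.354, 0.165, -0.921), v₂ = (-0.112, 0.633, -0.766).
n = v₁ × v₂ = (-0.456, 0.169, 0.206) (taken with n_z > 0).
tan δ = √(n_x²+n_y²)/n_z = 0.486/0.206, so δ = 67.1°.
Dip direction = atan2(-0.456, 0.169) = 290° (azimuth of n's horizontal projection).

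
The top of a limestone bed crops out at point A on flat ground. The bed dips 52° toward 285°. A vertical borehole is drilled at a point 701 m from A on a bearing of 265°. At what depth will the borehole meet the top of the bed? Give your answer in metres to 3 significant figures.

The hole lies 20° from the dip direction, so the down-dip offset is 701 × cos 20° = 658.72 m.
Depth = down-dip offset × tan(dip) = 658.72 × tan 52° = 658.72 × 1.2799
Depth = 843.13 m

843 m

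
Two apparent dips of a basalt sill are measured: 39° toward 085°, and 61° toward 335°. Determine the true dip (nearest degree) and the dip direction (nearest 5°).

The two traces are lines in the plane: v₁ = (sin 85°·cos 39°, cos 85°·cos 39°, −sin 39°), v₂ = (sin 335°·cos 61°, cos 335°·cos 61°, −sin 61°).
n = v₁ × v₂ = (0.217, 0.806, 0.354) (taken with n_z > 0).
tan δ = √(n_x²+n_y²)/n_z = 0.835/0.354, so δ = 67.0°.
Dip direction = azimuth of (n_x, n_y) = atan2(0.217, 0.806) = 15°.

true dip 67°, dip direction 015°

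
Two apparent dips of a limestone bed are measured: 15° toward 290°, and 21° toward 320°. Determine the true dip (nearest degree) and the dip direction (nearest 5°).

Each apparent-dip line lies in the plane. As unit vectors (x east, y north, z up), v₁ plunges 15°→290° and v₂ plunges 21°→320°.
Cross product v₁ × v₂ gives the pole to the plane: n ∝ (-0.067, 0.170, 0.451).
tan δ = √(n_x²+n_y²)/n_z = 0.183/0.451, so δ = 22.0°.
Dip direction = azimuth of (n_x, n_y) = atan2(-0.067, 0.170) = 339°.

true dip 22°, dip direction 340°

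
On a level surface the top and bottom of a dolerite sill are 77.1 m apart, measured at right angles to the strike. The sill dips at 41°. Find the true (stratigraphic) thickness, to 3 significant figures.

True thickness t = w · sin(dip) = 77.1 × sin 41°
t = 77.1 × 0.6561 = 50.582 m

50.6 m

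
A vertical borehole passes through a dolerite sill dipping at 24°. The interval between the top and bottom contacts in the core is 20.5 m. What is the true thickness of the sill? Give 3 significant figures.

18.7 m

True thickness t = h · cos(dip) = 20.5 × cos 24°
t = 20.5 × 0.9135 = 18.728 m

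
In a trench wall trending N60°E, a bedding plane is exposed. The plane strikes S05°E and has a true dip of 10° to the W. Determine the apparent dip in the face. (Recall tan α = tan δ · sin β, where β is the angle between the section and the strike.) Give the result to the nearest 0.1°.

9.1°

The strike is S05°E and the section trends N60°E; the acute angle between them is β = 65°.
tan(apparent dip) = tan 10° · sin 65° = 0.1598
apparent dip = arctan 0.1598 = 9.08°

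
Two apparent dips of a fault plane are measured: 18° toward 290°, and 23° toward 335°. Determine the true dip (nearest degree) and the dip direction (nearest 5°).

true dip 23°, dip direction 330°

Each apparent-dip line lies in the plane. As unit vectors (x east, y north, z up), v₁ plunges 18°→290° and v₂ plunges 23°→335°.
The plane normal is n = v₁ × v₂ ∝ (-0.131, 0.229, 0.619).
True dip = arccos(n_z / |n|) = arccos(0.9200) = 23.1°.
Dip direction = atan2(-0.131, 0.229) = 330° (azimuth of n's horizontal projection).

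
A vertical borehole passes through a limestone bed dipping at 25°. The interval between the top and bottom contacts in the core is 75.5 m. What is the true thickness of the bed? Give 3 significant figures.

True thickness t = h · cos(dip) = 75.5 × cos 25°
t = 75.5 × 0.9063 = 68.426 m

68.4 m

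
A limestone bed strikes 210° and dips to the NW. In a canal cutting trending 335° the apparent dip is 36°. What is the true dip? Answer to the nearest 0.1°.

The section is 55° from the strike.
tan δ = tan α / sin β = tan 36° / sin 55° = 0.7265 / 0.8192 = 0.8869
δ = arctan(0.8869) = 41.57°

41.6°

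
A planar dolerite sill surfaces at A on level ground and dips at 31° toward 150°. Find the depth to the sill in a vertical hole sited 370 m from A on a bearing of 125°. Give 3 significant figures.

201 m

The hole lies 25° from the dip direction, so the down-dip offset is 370 × cos 25° = 335.33 m.
Depth = down-dip offset × tan(dip) = 335.33 × tan 31° = 335.33 × 0.6009
Depth = 201.49 m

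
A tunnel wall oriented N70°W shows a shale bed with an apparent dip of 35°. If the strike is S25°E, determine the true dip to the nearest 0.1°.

44.7°

β = acute angle between strike S25°E and section N70°W = 45°.
tan δ = tan α / sin β = tan 35° / sin 45° = 0.7002 / 0.7071 = 0.9902
true dip = arctan 0.9902 = 44.72°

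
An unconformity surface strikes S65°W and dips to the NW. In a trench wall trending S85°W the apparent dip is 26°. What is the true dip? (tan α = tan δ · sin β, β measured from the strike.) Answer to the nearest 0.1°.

55.0°

β = acute angle between strike S65°W and section S85°W = 20°.
tan δ = tan α / sin β = tan 26° / sin 20° = 0.4877 / 0.3420 = 1.4260
δ = arctan(1.4260) = 54.96°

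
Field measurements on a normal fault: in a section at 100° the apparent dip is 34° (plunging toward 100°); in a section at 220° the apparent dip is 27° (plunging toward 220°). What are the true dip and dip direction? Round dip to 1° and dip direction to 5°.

The two traces are lines in the plane: v₁ = (sin 100°·cos 34°, cos 100°·cos 34°, −sin 34°), v₂ = (sin 220°·cos 27°, cos 220°·cos 27°, −sin 27°).
The plane normal is n = v₁ × v₂ ∝ (0.316, -0.691, 0.640).
tan δ = √(n_x²+n_y²)/n_z = 0.760/0.640, so δ = 49.9°.
Dip direction = atan2(0.316, -0.691) = 155° (azimuth of n's horizontal projection).

true dip 50°, dip direction 155°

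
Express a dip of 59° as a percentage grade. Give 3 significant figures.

grade % = 100 × tan 59° = 100 × 1.6643

166%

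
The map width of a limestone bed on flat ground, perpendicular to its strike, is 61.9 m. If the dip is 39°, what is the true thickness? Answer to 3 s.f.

39.0 m

True thickness t = w · sin(dip) = 61.9 × sin 39°
t = 61.9 × 0.6293 = 38.955 m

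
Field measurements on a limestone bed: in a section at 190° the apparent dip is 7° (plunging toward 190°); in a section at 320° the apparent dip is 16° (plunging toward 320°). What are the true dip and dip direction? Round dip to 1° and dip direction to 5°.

Each apparent-dip line lies in the plane. As unit vectors (x east, y north, z up), v₁ plunges 7°→190° and v₂ plunges 16°→320°.
Cross product v₁ × v₂ gives the pole to the plane: n ∝ (-0.359, -0.028, 0.731).
True dip = arccos(n_z / |n|) = arccos(0.8970) = 26.2°.
The horizontal component of n points toward azimuth atan2(n_x, n_y) = 266°, the dip direction.

true dip 26°, dip direction 265°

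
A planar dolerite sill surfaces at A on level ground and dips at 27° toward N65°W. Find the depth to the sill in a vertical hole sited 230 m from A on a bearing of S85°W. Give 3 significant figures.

101 m

The hole lies 30° from the dip direction, so the down-dip offset is 230 × cos 30° = 199.19 m.
Depth = down-dip offset × tan(dip) = 199.19 × tan 27° = 199.19 × 0.5095
Depth = 101.49 m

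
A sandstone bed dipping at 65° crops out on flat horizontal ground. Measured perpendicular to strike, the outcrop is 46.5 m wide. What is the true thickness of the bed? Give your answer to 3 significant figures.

42.1 m

True thickness t = w · sin(dip) = 46.5 × sin 65°
t = 46.5 × 0.9063 = 42.143 m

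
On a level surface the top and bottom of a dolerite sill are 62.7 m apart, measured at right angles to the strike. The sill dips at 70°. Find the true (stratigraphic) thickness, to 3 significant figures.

58.9 m

True thickness t = w · sin(dip) = 62.7 × sin 70°
t = 62.7 × 0.9397 = 58.919 m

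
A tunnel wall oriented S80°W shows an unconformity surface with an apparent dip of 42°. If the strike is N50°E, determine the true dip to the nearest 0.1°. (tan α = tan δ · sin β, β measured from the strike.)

The section is 30° from the strike.
tan(true dip) = tan 42° / sin 30° = 1.8008
true dip = arctan 1.8008 = 60.96°

61.0°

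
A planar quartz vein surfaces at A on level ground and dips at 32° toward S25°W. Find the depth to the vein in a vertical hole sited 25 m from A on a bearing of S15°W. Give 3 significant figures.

The hole lies 10° from the dip direction, so the down-dip offset is 25 × cos 10° = 24.62 m.
Depth = down-dip offset × tan(dip) = 24.62 × tan 32° = 24.62 × 0.6249
Depth = 15.38 m

15.4 m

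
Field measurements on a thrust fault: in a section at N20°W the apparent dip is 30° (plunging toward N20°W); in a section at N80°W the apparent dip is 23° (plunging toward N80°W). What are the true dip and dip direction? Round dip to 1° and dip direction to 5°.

Represent each trace as a vector plunging at its apparent dip toward its trend (east-north-up frame): v₁ = (-0.296, 0.814, -0.500), v₂ = (-0.907, 0.160, -0.391).
The plane normal is n = v₁ × v₂ ∝ (-0.238, 0.338, 0.690).
Dip δ = arctan(|n_h|/n_z) = arctan(0.413/0.690) = 30.9°.
Dip direction = azimuth of (n_x, n_y) = atan2(-0.238, 0.338) = 325°.

true dip 31°, dip direction 325°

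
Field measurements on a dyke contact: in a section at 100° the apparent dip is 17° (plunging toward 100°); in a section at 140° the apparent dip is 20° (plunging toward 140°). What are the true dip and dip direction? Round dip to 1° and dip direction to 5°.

Represent each trace as a vector plunging at its apparent dip toward its trend (east-north-up frame): v₁ = (0.942, -0.166, -0.292), v₂ = (0.604, -0.720, -0.342).
Cross product v₁ × v₂ gives the pole to the plane: n ∝ (0.154, -0.146, 0.578).
True dip = arccos(n_z / |n|) = arccos(0.9390) = 20.1°.
The horizontal component of n points toward azimuth atan2(n_x, n_y) = 133°, the dip direction.

true dip 20°, dip direction 135°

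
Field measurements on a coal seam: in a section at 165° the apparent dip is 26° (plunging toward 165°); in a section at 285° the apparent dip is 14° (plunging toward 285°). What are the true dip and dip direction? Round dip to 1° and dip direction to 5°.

Each apparent-dip line lies in the plane. As unit vectors (x east, y north, z up), v₁ plunges 26°→165° and v₂ plunges 14°→285°.
Cross product v₁ × v₂ gives the pole to the plane: n ∝ (-0.320, -0.467, 0.755).
True dip = arccos(n_z / |n|) = arccos(0.8001) = 36.9°.
Dip direction = atan2(-0.320, -0.467) = 214° (azimuth of n's horizontal projection).

true dip 37°, dip direction 215°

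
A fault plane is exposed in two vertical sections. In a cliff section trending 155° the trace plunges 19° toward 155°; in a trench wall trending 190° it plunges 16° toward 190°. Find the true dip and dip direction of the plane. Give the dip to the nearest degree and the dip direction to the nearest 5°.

Each apparent-dip line lies in the plane. As unit vectors (x east, y north, z up), v₁ plunges 19°→155° and v₂ plunges 16°→190°.
Cross product v₁ × v₂ gives the pole to the plane: n ∝ (0.072, -0.164, 0.521).
True dip = arccos(n_z / |n|) = arccos(0.9455) = 19.0°.
The horizontal component of n points toward azimuth atan2(n_x, n_y) = 156°, the dip direction.

true dip 19°, dip direction 155°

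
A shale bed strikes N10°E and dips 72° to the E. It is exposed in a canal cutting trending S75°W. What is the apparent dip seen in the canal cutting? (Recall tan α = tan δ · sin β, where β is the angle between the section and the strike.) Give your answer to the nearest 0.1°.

The strike is N10°E and the section trends S75°W; the acute angle between them is β = 65°.
tan(apparent dip) = tan 72° · sin 65° = 2.7893
α = arctan(2.7893) = 70.28°

70.3°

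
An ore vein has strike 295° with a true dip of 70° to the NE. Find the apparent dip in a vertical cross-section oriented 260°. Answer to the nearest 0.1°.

Angle between strike (295°) and section (260°): β = 35°.
tan(apparent dip) = tan 70° · sin 35° = 1.5759
apparent dip = arctan 1.5759 = 57.60°

57.6°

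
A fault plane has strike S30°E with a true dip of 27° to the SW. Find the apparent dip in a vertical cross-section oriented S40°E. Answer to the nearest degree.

Angle between strike (S30°E) and section (S40°E): β = 10°.
tan(apparent dip) = tan 27° · sin 10° = 0.0885
α = arctan(0.0885) = 5.06°

5°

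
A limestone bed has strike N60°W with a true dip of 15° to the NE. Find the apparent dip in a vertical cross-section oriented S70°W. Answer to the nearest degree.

The section lies 50° from the strike.
tan(apparent dip) = tan 15° · sin 50° = 0.2053
α = arctan(0.2053) = 11.60°

12°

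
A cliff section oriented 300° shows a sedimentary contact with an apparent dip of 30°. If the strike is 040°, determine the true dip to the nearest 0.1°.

β = acute angle between strike 040° and section 300° = 80°.
tan δ = tan α / sin β = tan 30° / sin 80° = 0.5774 / 0.9848 = 0.5863
true dip = arctan 0.5863 = 30.38°

30.4°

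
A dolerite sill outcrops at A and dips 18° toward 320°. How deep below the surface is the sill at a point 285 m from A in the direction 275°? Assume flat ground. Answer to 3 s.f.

65.5 m

The hole lies 45° from the dip direction, so the down-dip offset is 285 × cos 45° = 201.53 m.
Depth = down-dip offset × tan(dip) = 201.53 × tan 18° = 201.53 × 0.3249
Depth = 65.48 m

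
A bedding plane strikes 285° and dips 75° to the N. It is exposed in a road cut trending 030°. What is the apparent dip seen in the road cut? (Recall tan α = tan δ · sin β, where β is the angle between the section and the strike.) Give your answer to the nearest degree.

74°

Angle between strike (285°) and section (030°): β = 75°.
tan(apparent dip) = tan 75° · sin 75° = 3.6049
apparent dip = arctan 3.6049 = 74.50°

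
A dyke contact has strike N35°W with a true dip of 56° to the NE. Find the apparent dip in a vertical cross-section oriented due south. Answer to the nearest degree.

Angle between strike (N35°W) and section (due south): β = 35°.
tan α = tan 56° × sin 35° = 1.4826 × 0.5736 = 0.8504
apparent dip = arctan 0.8504 = 40.38°

40°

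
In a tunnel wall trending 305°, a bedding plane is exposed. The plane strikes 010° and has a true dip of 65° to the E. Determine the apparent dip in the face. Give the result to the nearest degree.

Angle between strike (010°) and section (305°): β = 65°.
tan(apparent dip) = tan 65° · sin 65° = 1.9436
apparent dip = arctan 1.9436 = 62.77°

63°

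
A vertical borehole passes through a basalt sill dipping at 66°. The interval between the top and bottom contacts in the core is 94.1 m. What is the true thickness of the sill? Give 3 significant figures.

True thickness t = h · cos(dip) = 94.1 × cos 66°
t = 94.1 × 0.4067 = 38.274 m

38.3 m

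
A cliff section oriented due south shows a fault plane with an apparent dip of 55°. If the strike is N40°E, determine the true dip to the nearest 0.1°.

65.8°

The section is 40° from the strike.
tan δ = tan α / sin β = tan 55° / sin 40° = 1.4281 / 0.6428 = 2.2218
δ = arctan(2.2218) = 65.77°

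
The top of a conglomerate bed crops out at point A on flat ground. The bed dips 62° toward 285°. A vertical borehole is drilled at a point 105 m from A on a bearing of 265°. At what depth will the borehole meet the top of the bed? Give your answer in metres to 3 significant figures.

The hole lies 20° from the dip direction, so the down-dip offset is 105 × cos 20° = 98.67 m.
Depth = down-dip offset × tan(dip) = 98.67 × tan 62° = 98.67 × 1.8807
Depth = 185.57 m

186 m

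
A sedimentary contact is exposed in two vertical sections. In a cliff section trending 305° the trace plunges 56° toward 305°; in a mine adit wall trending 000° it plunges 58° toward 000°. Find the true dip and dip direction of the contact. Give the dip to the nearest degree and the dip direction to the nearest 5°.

true dip 60°, dip direction 335°

Each apparent-dip line lies in the plane. As unit vectors (x east, y north, z up), v₁ plunges 56°→305° and v₂ plunges 58°→000°.
n = v₁ × v₂ = (-0.167, 0.388, 0.243) (taken with n_z > 0).
True dip = arccos(n_z / |n|) = arccos(0.4978) = 60.1°.
The horizontal component of n points toward azimuth atan2(n_x, n_y) = 337°, the dip direction.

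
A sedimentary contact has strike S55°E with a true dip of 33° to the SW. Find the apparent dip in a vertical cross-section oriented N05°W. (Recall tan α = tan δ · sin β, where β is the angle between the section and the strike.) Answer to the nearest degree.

26°

The strike is S55°E and the section trends N05°W; the acute angle between them is β = 50°.
tan α = tan 33° × sin 50° = 0.6494 × 0.7660 = 0.4975
apparent dip = arctan 0.4975 = 26.45°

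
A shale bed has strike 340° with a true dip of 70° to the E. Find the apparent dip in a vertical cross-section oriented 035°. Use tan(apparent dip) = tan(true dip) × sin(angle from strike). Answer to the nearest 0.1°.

Angle between strike (340°) and section (035°): β = 55°.
tan α = tan 70° × sin 55° = 2.7475 × 0.8192 = 2.2506
α = arctan(2.2506) = 66.04°

66.0°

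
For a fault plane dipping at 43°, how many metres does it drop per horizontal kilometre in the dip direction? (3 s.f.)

933 m

drop per km = 1000 × tan 43° = 1000 × 0.9325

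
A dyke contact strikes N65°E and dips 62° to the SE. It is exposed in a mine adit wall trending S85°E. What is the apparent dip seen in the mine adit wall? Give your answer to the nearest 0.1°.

Angle between strike (N65°E) and section (S85°E): β = 30°.
tan α = tan 62° × sin 30° = 1.8807 × 0.5000 = 0.9404
apparent dip = arctan 0.9404 = 43.24°

43.2°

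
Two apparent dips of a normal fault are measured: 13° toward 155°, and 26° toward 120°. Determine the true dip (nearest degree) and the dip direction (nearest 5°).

Represent each trace as a vector plunging at its apparent dip toward its trend (east-north-up frame): v₁ = (0.412, -0.883, -0.225), v₂ = (0.778, -0.449, -0.438).
The plane normal is n = v₁ × v₂ ∝ (0.286, 0.005, 0.502).
tan δ = √(n_x²+n_y²)/n_z = 0.286/0.502, so δ = 29.7°.
Dip direction = azimuth of (n_x, n_y) = atan2(0.286, 0.005) = 89°.

true dip 30°, dip direction 090°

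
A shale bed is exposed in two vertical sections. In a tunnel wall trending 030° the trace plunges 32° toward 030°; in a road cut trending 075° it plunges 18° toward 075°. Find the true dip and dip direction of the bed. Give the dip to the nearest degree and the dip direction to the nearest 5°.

true dip 33°, dip direction 015°

The two traces are lines in the plane: v₁ = (sin 30°·cos 32°, cos 30°·cos 32°, −sin 32°), v₂ = (sin 75°·cos 18°, cos 75°·cos 18°, −sin 18°).
The plane normal is n = v₁ × v₂ ∝ (0.097, 0.356, 0.570).
True dip = arccos(n_z / |n|) = arccos(0.8398) = 32.9°.
The horizontal component of n points toward azimuth atan2(n_x, n_y) = 15°, the dip direction.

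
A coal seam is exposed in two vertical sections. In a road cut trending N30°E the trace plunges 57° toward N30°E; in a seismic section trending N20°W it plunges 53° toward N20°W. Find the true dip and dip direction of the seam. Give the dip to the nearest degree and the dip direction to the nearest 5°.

Each apparent-dip line lies in the plane. As unit vectors (x east, y north, z up), v₁ plunges 57°→N30°E and v₂ plunges 53°→N20°W.
n = v₁ × v₂ = (0.098, 0.390, 0.251) (taken with n_z > 0).
tan δ = √(n_x²+n_y²)/n_z = 0.402/0.251, so δ = 58.0°.
Dip direction = atan2(0.098, 0.390) = 14° (azimuth of n's horizontal projection).

true dip 58°, dip direction 015°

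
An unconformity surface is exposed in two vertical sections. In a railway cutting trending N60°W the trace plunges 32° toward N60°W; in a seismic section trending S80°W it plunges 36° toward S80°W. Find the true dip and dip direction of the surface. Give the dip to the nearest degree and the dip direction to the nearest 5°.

The two traces are lines in the plane: v₁ = (sin 300°·cos 32°, cos 300°·cos 32°, −sin 32°), v₂ = (sin 260°·cos 36°, cos 260°·cos 36°, −sin 36°).
n = v₁ × v₂ = (-0.324, -0.009, 0.441) (taken with n_z > 0).
True dip = arccos(n_z / |n|) = arccos(0.8060) = 36.3°.
Dip direction = atan2(-0.324, -0.009) = 268° (azimuth of n's horizontal projection).

true dip 36°, dip direction 270°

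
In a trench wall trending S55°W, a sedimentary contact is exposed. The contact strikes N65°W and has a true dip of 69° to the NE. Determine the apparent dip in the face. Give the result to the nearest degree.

66°

Angle between strike (N65°W) and section (S55°W): β = 60°.
tan(apparent dip) = tan 69° · sin 60° = 2.2561
apparent dip = arctan 2.2561 = 66.09°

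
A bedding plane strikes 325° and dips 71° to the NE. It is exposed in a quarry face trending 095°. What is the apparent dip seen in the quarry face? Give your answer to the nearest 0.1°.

65.8°

The section lies 50° from the strike.
tan α = tan 71° × sin 50° = 2.9042 × 0.7660 = 2.2248
α = arctan(2.2248) = 65.80°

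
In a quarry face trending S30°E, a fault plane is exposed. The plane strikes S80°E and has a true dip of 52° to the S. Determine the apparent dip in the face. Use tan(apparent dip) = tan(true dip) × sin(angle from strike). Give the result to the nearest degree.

Angle between strike (S80°E) and section (S30°E): β = 50°.
tan(apparent dip) = tan 52° · sin 50° = 0.9805
α = arctan(0.9805) = 44.44°

44°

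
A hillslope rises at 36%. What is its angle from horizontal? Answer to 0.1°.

19.8°

tan θ = 36/100 = 0.3600
θ = arctan(0.3600) = 19.80°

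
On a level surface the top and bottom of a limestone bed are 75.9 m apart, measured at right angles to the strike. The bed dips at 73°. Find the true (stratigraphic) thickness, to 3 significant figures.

True thickness t = w · sin(dip) = 75.9 × sin 73°
t = 75.9 × 0.9563 = 72.584 m

72.6 m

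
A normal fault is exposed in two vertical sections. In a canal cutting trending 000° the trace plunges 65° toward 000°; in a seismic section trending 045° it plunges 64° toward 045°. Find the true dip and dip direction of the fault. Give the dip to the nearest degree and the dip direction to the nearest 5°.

true dip 66°, dip direction 020°

Represent each trace as a vector plunging at its apparent dip toward its trend (east-north-up frame): v₁ = (0.000, 0.423, -0.906), v₂ = (0.310, 0.310, -0.899).
n = v₁ × v₂ = (0.099, 0.281, 0.131) (taken with n_z > 0).
tan δ = √(n_x²+n_y²)/n_z = 0.298/0.131, so δ = 66.3°.
The horizontal component of n points toward azimuth atan2(n_x, n_y) = 19°, the dip direction.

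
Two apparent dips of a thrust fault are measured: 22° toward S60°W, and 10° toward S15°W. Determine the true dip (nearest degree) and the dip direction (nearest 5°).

Each apparent-dip line lies in the plane. As unit vectors (x east, y north, z up), v₁ plunges 22°→S60°W and v₂ plunges 10°→S15°W.
Cross product v₁ × v₂ gives the pole to the plane: n ∝ (-0.276, -0.044, 0.646).
True dip = arccos(n_z / |n|) = arccos(0.9178) = 23.4°.
The horizontal component of n points toward azimuth atan2(n_x, n_y) = 261°, the dip direction.

true dip 23°, dip direction 260°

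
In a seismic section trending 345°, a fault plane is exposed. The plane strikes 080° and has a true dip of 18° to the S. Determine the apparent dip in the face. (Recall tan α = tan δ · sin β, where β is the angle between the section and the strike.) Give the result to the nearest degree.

18°

The strike is 080° and the section trends 345°; the acute angle between them is β = 85°.
tan(apparent dip) = tan 18° · sin 85° = 0.3237
apparent dip = arctan 0.3237 = 17.94°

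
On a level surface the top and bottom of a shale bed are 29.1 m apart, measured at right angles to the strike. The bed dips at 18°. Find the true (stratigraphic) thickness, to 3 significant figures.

8.99 m

True thickness t = w · sin(dip) = 29.1 × sin 18°
t = 29.1 × 0.3090 = 8.992 m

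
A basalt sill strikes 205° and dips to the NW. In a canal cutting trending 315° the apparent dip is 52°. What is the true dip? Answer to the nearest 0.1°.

53.7°

β = acute angle between strike 205° and section 315° = 70°.
tan δ = tan α / sin β = tan 52° / sin 70° = 1.2799 / 0.9397 = 1.3621
true dip = arctan 1.3621 = 53.72°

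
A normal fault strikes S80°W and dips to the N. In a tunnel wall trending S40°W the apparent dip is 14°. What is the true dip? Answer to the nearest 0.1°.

21.2°

The section is 40° from the strike.
tan(true dip) = tan 14° / sin 40° = 0.3879
true dip = arctan 0.3879 = 21.20°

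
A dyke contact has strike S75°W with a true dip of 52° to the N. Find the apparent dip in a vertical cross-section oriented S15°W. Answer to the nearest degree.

The section lies 60° from the strike.
tan(apparent dip) = tan 52° · sin 60° = 1.1085
α = arctan(1.1085) = 47.94°

48°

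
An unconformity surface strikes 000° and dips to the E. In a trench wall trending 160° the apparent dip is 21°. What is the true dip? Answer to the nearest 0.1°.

The section is 20° from the strike.
tan δ = tan α / sin β = tan 21° / sin 20° = 0.3839 / 0.3420 = 1.1223
δ = arctan(1.1223) = 48.30°

48.3°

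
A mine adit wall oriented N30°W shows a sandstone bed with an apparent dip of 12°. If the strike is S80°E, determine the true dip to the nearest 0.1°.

β = acute angle between strike S80°E and section N30°W = 50°.
tan(true dip) = tan 12° / sin 50° = 0.2775
true dip = arctan 0.2775 = 15.51°

15.5°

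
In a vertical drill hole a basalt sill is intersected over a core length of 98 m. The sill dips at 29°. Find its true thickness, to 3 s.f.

True thickness t = h · cos(dip) = 98 × cos 29°
t = 98 × 0.8746 = 85.713 m

85.7 m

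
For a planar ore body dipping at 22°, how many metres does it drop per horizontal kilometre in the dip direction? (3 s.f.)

drop per km = 1000 × tan 22° = 1000 × 0.4040

404 m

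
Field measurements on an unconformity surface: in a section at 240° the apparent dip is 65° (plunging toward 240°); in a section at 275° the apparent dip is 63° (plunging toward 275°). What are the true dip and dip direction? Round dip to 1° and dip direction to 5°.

Represent each trace as a vector plunging at its apparent dip toward its trend (east-north-up frame): v₁ = (-0.366, -0.211, -0.906), v₂ = (-0.452, 0.040, -0.891).
Cross product v₁ × v₂ gives the pole to the plane: n ∝ (-0.224, -0.084, 0.110).
Dip δ = arctan(|n_h|/n_z) = arctan(0.239/0.110) = 65.3°.
Dip direction = azimuth of (n_x, n_y) = atan2(-0.224, -0.084) = 250°.

true dip 65°, dip direction 250°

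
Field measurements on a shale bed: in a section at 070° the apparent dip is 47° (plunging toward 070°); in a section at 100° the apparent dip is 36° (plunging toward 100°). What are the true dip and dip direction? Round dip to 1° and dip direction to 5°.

Each apparent-dip line lies in the plane. As unit vectors (x east, y north, z up), v₁ plunges 47°→070° and v₂ plunges 36°→100°.
n = v₁ × v₂ = (0.240, 0.206, 0.276) (taken with n_z > 0).
True dip = arccos(n_z / |n|) = arccos(0.6575) = 48.9°.
Dip direction = atan2(0.240, 0.206) = 49° (azimuth of n's horizontal projection).

true dip 49°, dip direction 050°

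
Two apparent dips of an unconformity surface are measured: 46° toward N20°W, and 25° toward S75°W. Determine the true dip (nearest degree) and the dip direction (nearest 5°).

Each apparent-dip line lies in the plane. As unit vectors (x east, y north, z up), v₁ plunges 46°→N20°W and v₂ plunges 25°→S75°W.
The plane normal is n = v₁ × v₂ ∝ (-0.445, 0.529, 0.627).
Dip δ = arctan(|n_h|/n_z) = arctan(0.691/0.627) = 47.8°.
Dip direction = azimuth of (n_x, n_y) = atan2(-0.445, 0.529) = 320°.

true dip 48°, dip direction 320°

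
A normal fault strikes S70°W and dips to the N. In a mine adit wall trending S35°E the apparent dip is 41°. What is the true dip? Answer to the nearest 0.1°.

42.0°

β = acute angle between strike S70°W and section S35°E = 75°.
tan δ = tan α / sin β = tan 41° / sin 75° = 0.8693 / 0.9659 = 0.9000
δ = arctan(0.9000) = 41.99°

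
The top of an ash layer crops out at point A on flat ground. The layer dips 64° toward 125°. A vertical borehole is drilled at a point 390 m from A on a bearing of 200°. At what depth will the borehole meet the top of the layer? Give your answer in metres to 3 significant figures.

207 m

The hole lies 75° from the dip direction, so the down-dip offset is 390 × cos 75° = 100.94 m.
Depth = down-dip offset × tan(dip) = 100.94 × tan 64° = 100.94 × 2.0503
Depth = 206.96 m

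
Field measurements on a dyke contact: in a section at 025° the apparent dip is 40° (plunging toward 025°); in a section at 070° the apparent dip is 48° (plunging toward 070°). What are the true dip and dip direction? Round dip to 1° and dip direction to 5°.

Represent each trace as a vector plunging at its apparent dip toward its trend (east-north-up frame): v₁ = (0.324, 0.694, -0.643), v₂ = (0.629, 0.229, -0.743).
Cross product v₁ × v₂ gives the pole to the plane: n ∝ (0.369, 0.164, 0.362).
Dip δ = arctan(|n_h|/n_z) = arctan(0.403/0.362) = 48.1°.
Dip direction = atan2(0.369, 0.164) = 66° (azimuth of n's horizontal projection).

true dip 48°, dip direction 065°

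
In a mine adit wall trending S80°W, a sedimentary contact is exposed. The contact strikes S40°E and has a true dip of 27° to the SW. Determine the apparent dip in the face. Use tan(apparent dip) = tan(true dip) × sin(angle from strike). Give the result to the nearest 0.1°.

23.8°

The section lies 60° from the strike.
tan α = tan 27° × sin 60° = 0.5095 × 0.8660 = 0.4413
α = arctan(0.4413) = 23.81°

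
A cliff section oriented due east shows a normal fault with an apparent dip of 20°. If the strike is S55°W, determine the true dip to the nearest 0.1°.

The section is 35° from the strike.
tan(true dip) = tan 20° / sin 35° = 0.6346
δ = arctan(0.6346) = 32.40°

32.4°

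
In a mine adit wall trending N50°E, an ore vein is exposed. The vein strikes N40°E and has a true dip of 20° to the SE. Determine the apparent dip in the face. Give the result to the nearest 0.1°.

The strike is N40°E and the section trends N50°E; the acute angle between them is β = 10°.
tan(apparent dip) = tan 20° · sin 10° = 0.0632
apparent dip = arctan 0.0632 = 3.62°

3.6°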